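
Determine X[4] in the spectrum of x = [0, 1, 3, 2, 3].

X[4] = Σ(n=0 to 4) x[n] · ω_5^(4n) where ω_5 = e^(-2πi/5)
= (0)·ω_5^0 + (1)·ω_5^4 + (3)·ω_5^8 + (2)·ω_5^12 + (3)·ω_5^16

X[4] = -2.8090-1.3143i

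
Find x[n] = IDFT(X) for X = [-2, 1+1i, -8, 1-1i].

x[n] = (1/4) Σ(k=0 to 3) X[k] · e^(2πikn/4)

Computing each x[n]:
x[0] = -2
x[1] = 1
x[2] = -3
x[3] = 2

x = [-2, 1, -3, 2]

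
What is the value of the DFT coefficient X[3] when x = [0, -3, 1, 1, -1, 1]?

X[3] = Σ(n=0 to 5) x[n] · ω_6^(3n) where ω_6 = e^(-2πi/6)
= (0)·ω_6^0 + (-3)·ω_6^3 + (1)·ω_6^6 + (1)·ω_6^9 + (-1)·ω_6^12 + (1)·ω_6^15

X[3] = 1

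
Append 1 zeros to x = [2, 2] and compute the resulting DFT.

Original 2-point DFT: [4, 0]
Zero-padded 3-point DFT provides frequency interpolation.

DFT_3([x, 0, ...]) = [4, 1.0000-1.7321i, 1.0000+1.7321i]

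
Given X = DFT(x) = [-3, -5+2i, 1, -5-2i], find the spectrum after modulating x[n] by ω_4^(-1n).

Modulation property: DFT(ω_4^(-1n)·x[n]) = X[(k-1) mod 4], so circularly shift X by 1 positions.

X[k-1] = [-5-2i, -3, -5+2i, 1]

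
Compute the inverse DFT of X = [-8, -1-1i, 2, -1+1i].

x[n] = (1/4) Σ(k=0 to 3) X[k] · e^(2πikn/4)

Computing each x[n]:
x[0] = -2
x[1] = -2
x[2] = -1
x[3] = -3

x = [-2, -2, -1, -3]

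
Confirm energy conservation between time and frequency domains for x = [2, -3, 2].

Time domain:
Σ|x[n]|² = |2|² + |-3|² + |2|² = 17.0000

Frequency domain:
(1/3)Σ|X[k]|² = (1/3)(|1|² + |2.5000+4.3301i|² + |2.5000-4.3301i|²) = (1/3)·51.0000 = 17.0000

Both sides agree, confirming Parseval's theorem.

Σ|x[n]|² = (1/N)Σ|X[k]|² = 17.0000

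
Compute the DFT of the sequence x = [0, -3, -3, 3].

X[k] = Σ(n=0 to 3) x[n] · ω_4^(nk)
where ω_4 = e^(-2πi/4)

Computing each X[k]:
X[0] = -3
X[1] = 3+6i
X[2] = -3
X[3] = 3-6i

X = [-3, 3+6i, -3, 3-6i]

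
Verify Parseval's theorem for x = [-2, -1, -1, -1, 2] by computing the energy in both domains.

Time domain:
Σ|x[n]|² = |-2|² + |-1|² + |-1|² + |-1|² + |2|² = 11.0000

Frequency domain:
(1/5)Σ|X[k]|² = (1/5)(|-3|² + |-0.0729+2.8532i|² + |-3.4271+1.7634i|² + |-3.4271-1.7634i|² + |-0.0729-2.8532i|²) = (1/5)·55.0000 = 11.0000

Both sides agree, confirming Parseval's theorem.

Σ|x[n]|² = (1/N)Σ|X[k]|² = 11.0000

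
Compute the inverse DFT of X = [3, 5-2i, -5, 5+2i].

x[n] = (1/4) Σ(k=0 to 3) X[k] · e^(2πikn/4)

Computing each x[n]:
x[0] = 2
x[1] = 3
x[2] = -3
x[3] = 1

x = [2, 3, -3, 1]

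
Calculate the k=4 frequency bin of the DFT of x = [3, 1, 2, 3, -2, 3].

X[4] = Σ(n=0 to 5) x[n] · ω_6^(4n) where ω_6 = e^(-2πi/6)
= (3)·ω_6^0 + (1)·ω_6^4 + (2)·ω_6^8 + (3)·ω_6^12 + (-2)·ω_6^16 + (3)·ω_6^20

X[4] = 4.0000-5.1962i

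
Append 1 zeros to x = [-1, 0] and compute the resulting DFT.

Original 2-point DFT: [-1, -1]
Zero-padded 3-point DFT provides frequency interpolation.

DFT_3([x, 0, ...]) = [-1, -1, -1]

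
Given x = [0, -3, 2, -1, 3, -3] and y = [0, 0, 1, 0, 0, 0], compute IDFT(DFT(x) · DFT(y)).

(x ⊛ y)[n] = Σ(m=0 to 5) x[m] · y[(n-m) mod 6]

Computing each output sample:
(x ⊛ y)[0] = 3
(x ⊛ y)[1] = -3
(x ⊛ y)[2] = 0
(x ⊛ y)[3] = -3
(x ⊛ y)[4] = 2
(x ⊛ y)[5] = -1

x ⊛ y = [3, -3, 0, -3, 2, -1]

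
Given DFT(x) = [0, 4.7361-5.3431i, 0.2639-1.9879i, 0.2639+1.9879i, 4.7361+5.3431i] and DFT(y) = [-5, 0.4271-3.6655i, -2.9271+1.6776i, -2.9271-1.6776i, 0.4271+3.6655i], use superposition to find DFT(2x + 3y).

By linearity: DFT(2x + 3y) = 2·DFT(x) + 3·DFT(y)
= 2·[0, 4.7361-5.3431i, 0.2639-1.9879i, 0.2639+1.9879i, 4.7361+5.3431i] + 3·[-5, 0.4271-3.6655i, -2.9271+1.6776i, -2.9271-1.6776i, 0.4271+3.6655i]

Computing element-wise:
Z[0] = 2·(0) + 3·(-5) = -15
Z[1] = 2·(4.7361-5.3431i) + 3·(0.4271-3.6655i) = 10.7535-21.6827i
Z[2] = 2·(0.2639-1.9879i) + 3·(-2.9271+1.6776i) = -8.2535+1.0570i
Z[3] = 2·(0.2639+1.9879i) + 3·(-2.9271-1.6776i) = -8.2535-1.0570i
Z[4] = 2·(4.7361+5.3431i) + 3·(0.4271+3.6655i) = 10.7535+21.6827i

DFT(2x + 3y) = 2·X + 3·Y = [-15, 10.7535-21.6827i, -8.2535+1.0570i, -8.2535-1.0570i, 10.7535+21.6827i]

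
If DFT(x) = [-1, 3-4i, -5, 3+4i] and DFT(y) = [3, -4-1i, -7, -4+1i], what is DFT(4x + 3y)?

By linearity: DFT(4x + 3y) = 4·DFT(x) + 3·DFT(y)
= 4·[-1, 3-4i, -5, 3+4i] + 3·[3, -4-1i, -7, -4+1i]

Computing element-wise:
Z[0] = 4·(-1) + 3·(3) = 5
Z[1] = 4·(3-4i) + 3·(-4-1i) = -19i
Z[2] = 4·(-5) + 3·(-7) = -41
Z[3] = 4·(3+4i) + 3·(-4+1i) = 19i

DFT(4x + 3y) = 4·X + 3·Y = [5, -19i, -41, 19i]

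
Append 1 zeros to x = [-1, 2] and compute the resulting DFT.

Original 2-point DFT: [1, -3]
Zero-padded 3-point DFT provides frequency interpolation.

DFT_3([x, 0, ...]) = [1, -2.0000-1.7321i, -2.0000+1.7321i]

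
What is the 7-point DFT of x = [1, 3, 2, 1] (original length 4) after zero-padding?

Original 4-point DFT: [7, -1-2i, -1, -1+2i]
Zero-padded 7-point DFT provides frequency interpolation.

DFT_7([x, 0, ...]) = [7, 1.5245-4.7292i, -0.8460-1.2752i, -0.6784-0.7129i, -0.6784+0.7129i, -0.8460+1.2752i, 1.5245+4.7292i]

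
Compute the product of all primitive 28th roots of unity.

The primitive 28th roots of unity are ω_28^k for k coprime to 28: k ∈ {1, 3, 5, 9, 11, 13, 15, 17, 19, 23, 25, 27}
Their product equals the constant term of the cyclotomic polynomial Φ_28(x) up to sign.
For n ≥ 3, the product of all primitive nth roots of unity is 1. (For n=1 it is 1; for n=2 it is -1.)

1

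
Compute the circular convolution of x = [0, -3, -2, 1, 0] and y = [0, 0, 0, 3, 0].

(x ⊛ y)[n] = Σ(m=0 to 4) x[m] · y[(n-m) mod 5]

Computing each output sample:
(x ⊛ y)[0] = -6
(x ⊛ y)[1] = 3
(x ⊛ y)[2] = 0
(x ⊛ y)[3] = 0
(x ⊛ y)[4] = -9

x ⊛ y = [-6, 3, 0, 0, -9]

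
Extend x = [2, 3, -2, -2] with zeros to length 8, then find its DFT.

Original 4-point DFT: [1, 4-5i, -1, 4+5i]
Zero-padded 8-point DFT provides frequency interpolation.

DFT_8([x, 0, ...]) = [1, 5.5355+1.2929i, 4-5i, -1.5355-2.7071i, -1, -1.5355+2.7071i, 4+5i, 5.5355-1.2929i]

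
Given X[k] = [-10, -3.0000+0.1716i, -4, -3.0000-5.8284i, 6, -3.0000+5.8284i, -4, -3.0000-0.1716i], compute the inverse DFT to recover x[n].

x[n] = (1/8) Σ(k=0 to 7) X[k] · e^(2πikn/8)

Computing each x[n]:
x[0] = -3
x[1] = -1
x[2] = -1
x[3] = -1
x[4] = 0
x[5] = -3
x[6] = 2
x[7] = -3

x = [-3, -1, -1, -1, 0, -3, 2, -3]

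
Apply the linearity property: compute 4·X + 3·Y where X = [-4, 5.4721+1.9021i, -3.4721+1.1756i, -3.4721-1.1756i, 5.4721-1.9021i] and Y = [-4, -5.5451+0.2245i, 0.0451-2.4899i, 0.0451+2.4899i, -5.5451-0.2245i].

By linearity: DFT(4x + 3y) = 4·DFT(x) + 3·DFT(y)
= 4·[-4, 5.4721+1.9021i, -3.4721+1.1756i, -3.4721-1.1756i, 5.4721-1.9021i] + 3·[-4, -5.5451+0.2245i, 0.0451-2.4899i, 0.0451+2.4899i, -5.5451-0.2245i]

Computing element-wise:
Z[0] = 4·(-4) + 3·(-4) = -28
Z[1] = 4·(5.4721+1.9021i) + 3·(-5.5451+0.2245i) = 5.2531+8.2819i
Z[2] = 4·(-3.4721+1.1756i) + 3·(0.0451-2.4899i) = -13.7531-2.7673i
Z[3] = 4·(-3.4721-1.1756i) + 3·(0.0451+2.4899i) = -13.7531+2.7673i
Z[4] = 4·(5.4721-1.9021i) + 3·(-5.5451-0.2245i) = 5.2531-8.2819i

DFT(4x + 3y) = 4·X + 3·Y = [-28, 5.2531+8.2819i, -13.7531-2.7673i, -13.7531+2.7673i, 5.2531-8.2819i]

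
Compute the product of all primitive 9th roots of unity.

The primitive 9th roots of unity are ω_9^k for k coprime to 9: k ∈ {1, 2, 4, 5, 7, 8}
Their product equals the constant term of the cyclotomic polynomial Φ_9(x) up to sign.
For n ≥ 3, the product of all primitive nth roots of unity is 1. (For n=1 it is 1; for n=2 it is -1.)

1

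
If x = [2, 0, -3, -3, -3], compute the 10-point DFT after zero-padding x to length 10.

Original 5-point DFT: [-7, 5.9271-2.8532i, 2.5729-1.7634i, 2.5729+1.7634i, 5.9271+2.8532i]
Zero-padded 10-point DFT provides frequency interpolation.

DFT_10([x, 0, ...]) = [-7, 4.4271+7.4697i, 5.9271-2.8532i, 1.0729-0.6735i, 2.5729-1.7634i, -1, 2.5729+1.7634i, 1.0729+0.6735i, 5.9271+2.8532i, 4.4271-7.4697i]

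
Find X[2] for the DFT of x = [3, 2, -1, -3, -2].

X[2] = Σ(n=0 to 4) x[n] · ω_5^(2n) where ω_5 = e^(-2πi/5)
= (3)·ω_5^0 + (2)·ω_5^2 + (-1)·ω_5^4 + (-3)·ω_5^6 + (-2)·ω_5^8

X[2] = 1.7639-0.4490i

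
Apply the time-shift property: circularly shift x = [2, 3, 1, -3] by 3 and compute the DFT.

Time shift by 3: X_shifted[k] = ω_4^(3k) · X[k]
Shifted x = [3, 1, -3, 2]

DFT(x[n-3]) = [3, 6+1i, -3, 6-1i]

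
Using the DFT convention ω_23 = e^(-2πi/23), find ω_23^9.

ω_23^9 = e^(-2πi·9/23)
= cos(-2π·9/23) + i·sin(-2π·9/23)
= cos(-18π/23) + i·sin(-18π/23)

ω_23^9 = cos(-18π/23) + i·sin(-18π/23) = -0.7757-0.6311i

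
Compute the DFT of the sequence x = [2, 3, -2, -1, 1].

X[k] = Σ(n=0 to 4) x[n] · ω_5^(nk)
where ω_5 = e^(-2πi/5)

Computing each X[k]:
X[0] = 3
X[1] = 5.6631-1.3143i
X[2] = -2.1631-2.1266i
X[3] = -2.1631+2.1266i
X[4] = 5.6631+1.3143i

X = [3, 5.6631-1.3143i, -2.1631-2.1266i, -2.1631+2.1266i, 5.6631+1.3143i]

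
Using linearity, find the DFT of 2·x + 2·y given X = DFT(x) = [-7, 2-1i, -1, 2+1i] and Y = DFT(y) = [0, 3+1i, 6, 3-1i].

By linearity: DFT(2x + 2y) = 2·DFT(x) + 2·DFT(y)
= 2·[-7, 2-1i, -1, 2+1i] + 2·[0, 3+1i, 6, 3-1i]

Computing element-wise:
Z[0] = 2·(-7) + 2·(0) = -14
Z[1] = 2·(2-1i) + 2·(3+1i) = 10
Z[2] = 2·(-1) + 2·(6) = 10
Z[3] = 2·(2+1i) + 2·(3-1i) = 10

DFT(2x + 2y) = 2·X + 2·Y = [-14, 10, 10, 10]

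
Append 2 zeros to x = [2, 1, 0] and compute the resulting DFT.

Original 3-point DFT: [3, 1.5000-0.8660i, 1.5000+0.8660i]
Zero-padded 5-point DFT provides frequency interpolation.

DFT_5([x, 0, ...]) = [3, 2.3090-0.9511i, 1.1910-0.5878i, 1.1910+0.5878i, 2.3090+0.9511i]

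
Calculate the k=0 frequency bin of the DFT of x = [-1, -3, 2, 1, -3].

X[0] = Σ(n=0 to 4) x[n] · ω_5^0 = Σ x[n]
= (-1) + (-3) + (2) + (1) + (-3)

X[0] = -4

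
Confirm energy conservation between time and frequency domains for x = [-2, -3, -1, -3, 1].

Time domain:
Σ|x[n]|² = |-2|² + |-3|² + |-1|² + |-3|² + |1|² = 24.0000

Frequency domain:
(1/5)Σ|X[k]|² = (1/5)(|-8|² + |0.6180+2.6287i|² + |-1.6180+4.2533i|² + |-1.6180-4.2533i|² + |0.6180-2.6287i|²) = (1/5)·120.0000 = 24.0000

Both sides agree, confirming Parseval's theorem.

Σ|x[n]|² = (1/N)Σ|X[k]|² = 24.0000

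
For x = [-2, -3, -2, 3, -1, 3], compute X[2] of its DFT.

X[2] = Σ(n=0 to 5) x[n] · ω_6^(2n) where ω_6 = e^(-2πi/6)
= (-2)·ω_6^0 + (-3)·ω_6^2 + (-2)·ω_6^4 + (3)·ω_6^6 + (-1)·ω_6^8 + (3)·ω_6^10

X[2] = 2.5000+4.3301i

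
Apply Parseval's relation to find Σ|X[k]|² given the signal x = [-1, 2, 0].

Parseval: Σ|x[n]|² = (1/N)Σ|X[k]|², so Σ|X[k]|² = N·Σ|x[n]|² = 3·5.0000

Σ|X[k]|² = N·Σ|x[n]|² = 3·5.0000 = 15.0000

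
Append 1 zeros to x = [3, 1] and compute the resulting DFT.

Original 2-point DFT: [4, 2]
Zero-padded 3-point DFT provides frequency interpolation.

DFT_3([x, 0, ...]) = [4, 2.5000-0.8660i, 2.5000+0.8660i]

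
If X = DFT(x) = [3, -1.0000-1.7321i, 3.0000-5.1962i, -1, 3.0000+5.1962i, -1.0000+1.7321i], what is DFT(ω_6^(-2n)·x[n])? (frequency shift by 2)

Modulation property: DFT(ω_6^(-2n)·x[n]) = X[(k-2) mod 6], so circularly shift X by 2 positions.

X[k-2] = [3.0000+5.1962i, -1.0000+1.7321i, 3, -1.0000-1.7321i, 3.0000-5.1962i, -1]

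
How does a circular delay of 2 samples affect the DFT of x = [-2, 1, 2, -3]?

Time shift by 2: X_shifted[k] = ω_4^(2k) · X[k]
Shifted x = [2, -3, -2, 1]

DFT(x[n-2]) = [-2, 4+4i, 2, 4-4i]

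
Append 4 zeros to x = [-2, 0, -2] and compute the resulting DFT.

Original 3-point DFT: [-4, -1.0000-1.7321i, -1.0000+1.7321i]
Zero-padded 7-point DFT provides frequency interpolation.

DFT_7([x, 0, ...]) = [-4, -1.5550+1.9499i, -0.1981-0.8678i, -3.2470-1.5637i, -3.2470+1.5637i, -0.1981+0.8678i, -1.5550-1.9499i]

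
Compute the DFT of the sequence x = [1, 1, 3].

X[k] = Σ(n=0 to 2) x[n] · ω_3^(nk)
where ω_3 = e^(-2πi/3)

Computing each X[k]:
X[0] = 5
X[1] = -1.0000+1.7321i
X[2] = -1.0000-1.7321i

X = [5, -1.0000+1.7321i, -1.0000-1.7321i]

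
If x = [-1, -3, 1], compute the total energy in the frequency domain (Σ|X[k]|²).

Parseval: Σ|x[n]|² = (1/N)Σ|X[k]|², so Σ|X[k]|² = N·Σ|x[n]|² = 3·11.0000

Σ|X[k]|² = N·Σ|x[n]|² = 3·11.0000 = 33.0000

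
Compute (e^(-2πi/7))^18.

Since ω_7^7 = 1, powers reduce modulo 7.
18 mod 7 = 4
So ω_7^18 = ω_7^4 = e^(-2πi·4/7)

ω_7^18 = ω_7^4 = -0.9010+0.4339i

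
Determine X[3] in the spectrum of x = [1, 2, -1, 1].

X[3] = Σ(n=0 to 3) x[n] · ω_4^(3n) where ω_4 = e^(-2πi/4)
= (1)·ω_4^0 + (2)·ω_4^3 + (-1)·ω_4^6 + (1)·ω_4^9

X[3] = 2+1i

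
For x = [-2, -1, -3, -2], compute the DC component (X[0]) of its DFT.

X[0] = Σ(n=0 to 3) x[n] · ω_4^0 = Σ x[n]
= (-2) + (-1) + (-3) + (-2)

X[0] = -8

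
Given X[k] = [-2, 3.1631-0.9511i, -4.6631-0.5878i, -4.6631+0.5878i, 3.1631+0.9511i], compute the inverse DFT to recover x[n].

x[n] = (1/5) Σ(k=0 to 4) X[k] · e^(2πikn/5)

Computing each x[n]:
x[0] = -1
x[1] = 2
x[2] = -2
x[3] = -2
x[4] = 1

x = [-1, 2, -2, -2, 1]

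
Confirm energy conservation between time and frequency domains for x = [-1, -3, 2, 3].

Time domain:
Σ|x[n]|² = |-1|² + |-3|² + |2|² + |3|² = 23.0000

Frequency domain:
(1/4)Σ|X[k]|² = (1/4)(|1|² + |-3+6i|² + |1|² + |-3-6i|²) = (1/4)·92.0000 = 23.0000

Both sides agree, confirming Parseval's theorem.

Σ|x[n]|² = (1/N)Σ|X[k]|² = 23.0000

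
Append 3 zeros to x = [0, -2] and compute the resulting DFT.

Original 2-point DFT: [-2, 2]
Zero-padded 5-point DFT provides frequency interpolation.

DFT_5([x, 0, ...]) = [-2, -0.6180+1.9021i, 1.6180+1.1756i, 1.6180-1.1756i, -0.6180-1.9021i]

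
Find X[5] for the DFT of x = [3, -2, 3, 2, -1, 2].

X[5] = Σ(n=0 to 5) x[n] · ω_6^(5n) where ω_6 = e^(-2πi/6)
= (3)·ω_6^0 + (-2)·ω_6^5 + (3)·ω_6^10 + (2)·ω_6^15 + (-1)·ω_6^20 + (2)·ω_6^25

X[5] = 0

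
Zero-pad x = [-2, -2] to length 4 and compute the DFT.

Original 2-point DFT: [-4, 0]
Zero-padded 4-point DFT provides frequency interpolation.

DFT_4([x, 0, ...]) = [-4, -2+2i, 0, -2-2i]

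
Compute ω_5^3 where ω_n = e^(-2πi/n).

ω_5^3 = e^(-2πi·3/5)
= cos(-2π·3/5) + i·sin(-2π·3/5)
= cos(-6π/5) + i·sin(-6π/5)

ω_5^3 = cos(-6π/5) + i·sin(-6π/5) = -0.8090+0.5878i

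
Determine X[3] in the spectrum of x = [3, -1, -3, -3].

X[3] = Σ(n=0 to 3) x[n] · ω_4^(3n) where ω_4 = e^(-2πi/4)
= (3)·ω_4^0 + (-1)·ω_4^3 + (-3)·ω_4^6 + (-3)·ω_4^9

X[3] = 6+2i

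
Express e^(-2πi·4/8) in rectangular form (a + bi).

ω_8^4 = e^(-2πi·4/8)
= cos(-2π·4/8) + i·sin(-2π·4/8)
= cos(-8π/8) + i·sin(-8π/8)

ω_8^4 = cos(-8π/8) + i·sin(-8π/8) = -1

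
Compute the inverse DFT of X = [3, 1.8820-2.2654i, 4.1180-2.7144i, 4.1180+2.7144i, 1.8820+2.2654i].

x[n] = (1/5) Σ(k=0 to 4) X[k] · e^(2πikn/5)

Computing each x[n]:
x[0] = 3
x[1] = 1
x[2] = 0
x[3] = 1
x[4] = -2

x = [3, 1, 0, 1, -2]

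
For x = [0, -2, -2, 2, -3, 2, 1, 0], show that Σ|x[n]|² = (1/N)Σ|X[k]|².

Time domain:
Σ|x[n]|² = |0|² + |-2|² + |-2|² + |2|² + |-3|² + |2|² + |1|² + |0|² = 26.0000

Frequency domain:
(1/8)Σ|X[k]|² = (1/8)(|-2|² + |-1.2426+4.4142i|² + |-2+2i|² + |7.2426-1.5858i|² + |-6|² + |7.2426+1.5858i|² + |-2-2i|² + |-1.2426-4.4142i|²) = (1/8)·208.0000 = 26.0000

Both sides agree, confirming Parseval's theorem.

Σ|x[n]|² = (1/N)Σ|X[k]|² = 26.0000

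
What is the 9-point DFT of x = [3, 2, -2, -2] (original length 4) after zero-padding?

Original 4-point DFT: [1, 5-4i, 1, 5+4i]
Zero-padded 9-point DFT provides frequency interpolation.

DFT_9([x, 0, ...]) = [1, 5.1848+2.4161i, 6.2267-3.0176i, 1.0000-3.4641i, 0.5885-0.2376i, 0.5885+0.2376i, 1.0000+3.4641i, 6.2267+3.0176i, 5.1848-2.4161i]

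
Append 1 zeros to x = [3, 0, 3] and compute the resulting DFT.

Original 3-point DFT: [6, 1.5000+2.5981i, 1.5000-2.5981i]
Zero-padded 4-point DFT provides frequency interpolation.

DFT_4([x, 0, ...]) = [6, 0, 6, 0]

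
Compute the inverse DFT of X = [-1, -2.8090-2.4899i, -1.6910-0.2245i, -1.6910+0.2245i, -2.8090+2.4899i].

x[n] = (1/5) Σ(k=0 to 4) X[k] · e^(2πikn/5)

Computing each x[n]:
x[0] = -2
x[1] = 1
x[2] = 1
x[3] = 0
x[4] = -1

x = [-2, 1, 1, 0, -1]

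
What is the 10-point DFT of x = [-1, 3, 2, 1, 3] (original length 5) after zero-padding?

Original 5-point DFT: [8, -1.5729-0.5878i, -4.9271+0.9511i, -4.9271-0.9511i, -1.5729+0.5878i]
Zero-padded 10-point DFT provides frequency interpolation.

DFT_10([x, 0, ...]) = [8, -0.6910-6.3799i, -1.5729-0.5878i, -1.8090-3.9430i, -4.9271+0.9511i, 0, -4.9271-0.9511i, -1.8090+3.9430i, -1.5729+0.5878i, -0.6910+6.3799i]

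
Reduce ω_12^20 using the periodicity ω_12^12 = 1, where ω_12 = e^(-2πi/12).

Since ω_12^12 = 1, powers reduce modulo 12.
20 mod 12 = 8
So ω_12^20 = ω_12^8 = e^(-2πi·8/12)

ω_12^20 = ω_12^8 = -0.5000+0.8660i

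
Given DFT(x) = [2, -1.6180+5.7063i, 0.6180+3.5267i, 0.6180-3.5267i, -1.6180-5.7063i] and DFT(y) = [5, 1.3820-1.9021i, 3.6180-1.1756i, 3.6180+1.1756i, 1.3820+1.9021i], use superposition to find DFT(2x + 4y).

By linearity: DFT(2x + 4y) = 2·DFT(x) + 4·DFT(y)
= 2·[2, -1.6180+5.7063i, 0.6180+3.5267i, 0.6180-3.5267i, -1.6180-5.7063i] + 4·[5, 1.3820-1.9021i, 3.6180-1.1756i, 3.6180+1.1756i, 1.3820+1.9021i]

Computing element-wise:
Z[0] = 2·(2) + 4·(5) = 24
Z[1] = 2·(-1.6180+5.7063i) + 4·(1.3820-1.9021i) = 2.2920+3.8042i
Z[2] = 2·(0.6180+3.5267i) + 4·(3.6180-1.1756i) = 15.7080+2.3510i
Z[3] = 2·(0.6180-3.5267i) + 4·(3.6180+1.1756i) = 15.7080-2.3510i
Z[4] = 2·(-1.6180-5.7063i) + 4·(1.3820+1.9021i) = 2.2920-3.8042i

DFT(2x + 4y) = 2·X + 4·Y = [24, 2.2920+3.8042i, 15.7080+2.3510i, 15.7080-2.3510i, 2.2920-3.8042i]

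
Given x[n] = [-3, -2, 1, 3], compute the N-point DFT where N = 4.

X[k] = Σ(n=0 to 3) x[n] · ω_4^(nk)
where ω_4 = e^(-2πi/4)

Computing each X[k]:
X[0] = -1
X[1] = -4+5i
X[2] = -3
X[3] = -4-5i

X = [-1, -4+5i, -3, -4-5i]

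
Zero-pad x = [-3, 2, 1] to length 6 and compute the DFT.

Original 3-point DFT: [0, -4.5000-0.8660i, -4.5000+0.8660i]
Zero-padded 6-point DFT provides frequency interpolation.

DFT_6([x, 0, ...]) = [0, -2.5000-2.5981i, -4.5000-0.8660i, -4, -4.5000+0.8660i, -2.5000+2.5981i]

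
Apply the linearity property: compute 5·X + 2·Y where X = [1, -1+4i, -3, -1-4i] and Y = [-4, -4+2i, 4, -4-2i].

By linearity: DFT(5x + 2y) = 5·DFT(x) + 2·DFT(y)
= 5·[1, -1+4i, -3, -1-4i] + 2·[-4, -4+2i, 4, -4-2i]

Computing element-wise:
Z[0] = 5·(1) + 2·(-4) = -3
Z[1] = 5·(-1+4i) + 2·(-4+2i) = -13+24i
Z[2] = 5·(-3) + 2·(4) = -7
Z[3] = 5·(-1-4i) + 2·(-4-2i) = -13-24i

DFT(5x + 2y) = 5·X + 2·Y = [-3, -13+24i, -7, -13-24i]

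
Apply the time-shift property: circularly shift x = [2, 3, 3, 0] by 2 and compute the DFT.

Time shift by 2: X_shifted[k] = ω_4^(2k) · X[k]
Shifted x = [3, 0, 2, 3]

DFT(x[n-2]) = [8, 1+3i, 2, 1-3i]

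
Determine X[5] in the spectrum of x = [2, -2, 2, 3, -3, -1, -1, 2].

X[5] = Σ(n=0 to 7) x[n] · ω_8^(5n) where ω_8 = e^(-2πi/8)
= (2)·ω_8^0 + (-2)·ω_8^5 + (2)·ω_8^10 + (3)·ω_8^15 + (-3)·ω_8^20 + (-1)·ω_8^25 + (-1)·ω_8^30 + (2)·ω_8^35

X[5] = 6.4142-3.0000i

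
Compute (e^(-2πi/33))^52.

Since ω_33^33 = 1, powers reduce modulo 33.
52 mod 33 = 19
So ω_33^52 = ω_33^19 = e^(-2πi·19/33)

ω_33^52 = ω_33^19 = -0.8888+0.4582i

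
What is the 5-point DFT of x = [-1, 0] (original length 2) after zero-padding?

Original 2-point DFT: [-1, -1]
Zero-padded 5-point DFT provides frequency interpolation.

DFT_5([x, 0, ...]) = [-1, -1, -1, -1, -1]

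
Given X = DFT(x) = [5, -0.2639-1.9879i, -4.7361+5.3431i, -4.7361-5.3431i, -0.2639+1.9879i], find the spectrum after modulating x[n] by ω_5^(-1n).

Modulation property: DFT(ω_5^(-1n)·x[n]) = X[(k-1) mod 5], so circularly shift X by 1 positions.

X[k-1] = [-0.2639+1.9879i, 5, -0.2639-1.9879i, -4.7361+5.3431i, -4.7361-5.3431i]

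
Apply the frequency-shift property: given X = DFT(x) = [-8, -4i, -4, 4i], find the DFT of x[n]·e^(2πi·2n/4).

Modulation property: DFT(ω_4^(-2n)·x[n]) = X[(k-2) mod 4], so circularly shift X by 2 positions.

X[k-2] = [-4, 4i, -8, -4i]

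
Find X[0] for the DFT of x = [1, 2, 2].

X[0] = Σ(n=0 to 2) x[n] · ω_3^0 = Σ x[n]
= (1) + (2) + (2)

X[0] = 5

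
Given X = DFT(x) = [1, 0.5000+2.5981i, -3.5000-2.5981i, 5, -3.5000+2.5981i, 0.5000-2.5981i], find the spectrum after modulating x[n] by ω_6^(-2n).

Modulation property: DFT(ω_6^(-2n)·x[n]) = X[(k-2) mod 6], so circularly shift X by 2 positions.

X[k-2] = [-3.5000+2.5981i, 0.5000-2.5981i, 1, 0.5000+2.5981i, -3.5000-2.5981i, 5]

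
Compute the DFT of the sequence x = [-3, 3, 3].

X[k] = Σ(n=0 to 2) x[n] · ω_3^(nk)
where ω_3 = e^(-2πi/3)

Computing each X[k]:
X[0] = 3
X[1] = -6
X[2] = -6

X = [3, -6, -6]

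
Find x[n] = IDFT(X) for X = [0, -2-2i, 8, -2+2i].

x[n] = (1/4) Σ(k=0 to 3) X[k] · e^(2πikn/4)

Computing each x[n]:
x[0] = 1
x[1] = -1
x[2] = 3
x[3] = -3

x = [1, -1, 3, -3]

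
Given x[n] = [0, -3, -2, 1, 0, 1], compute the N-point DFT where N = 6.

X[k] = Σ(n=0 to 5) x[n] · ω_6^(nk)
where ω_6 = e^(-2πi/6)

Computing each X[k]:
X[0] = -3
X[1] = -1.0000+5.1962i
X[2] = 3.0000+1.7321i
X[3] = -1
X[4] = 3.0000-1.7321i
X[5] = -1.0000-5.1962i

X = [-3, -1.0000+5.1962i, 3.0000+1.7321i, -1, 3.0000-1.7321i, -1.0000-5.1962i]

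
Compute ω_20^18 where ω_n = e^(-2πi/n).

ω_20^18 = e^(-2πi·18/20)
= cos(-2π·18/20) + i·sin(-2π·18/20)
= cos(-36π/20) + i·sin(-36π/20)

ω_20^18 = cos(-36π/20) + i·sin(-36π/20) = 0.8090+0.5878i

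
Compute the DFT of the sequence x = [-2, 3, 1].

X[k] = Σ(n=0 to 2) x[n] · ω_3^(nk)
where ω_3 = e^(-2πi/3)

Computing each X[k]:
X[0] = 2
X[1] = -4.0000-1.7321i
X[2] = -4.0000+1.7321i

X = [2, -4.0000-1.7321i, -4.0000+1.7321i]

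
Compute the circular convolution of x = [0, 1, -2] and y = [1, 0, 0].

(x ⊛ y)[n] = Σ(m=0 to 2) x[m] · y[(n-m) mod 3]

Computing each output sample:
(x ⊛ y)[0] = 0
(x ⊛ y)[1] = 1
(x ⊛ y)[2] = -2

x ⊛ y = [0, 1, -2]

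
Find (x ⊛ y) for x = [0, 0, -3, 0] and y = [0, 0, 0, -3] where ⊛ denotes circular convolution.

(x ⊛ y)[n] = Σ(m=0 to 3) x[m] · y[(n-m) mod 4]

Computing each output sample:
(x ⊛ y)[0] = 0
(x ⊛ y)[1] = 9
(x ⊛ y)[2] = 0
(x ⊛ y)[3] = 0

x ⊛ y = [0, 9, 0, 0]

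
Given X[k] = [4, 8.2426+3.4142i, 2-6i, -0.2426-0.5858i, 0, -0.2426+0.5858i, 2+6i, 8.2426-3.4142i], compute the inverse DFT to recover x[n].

x[n] = (1/8) Σ(k=0 to 7) X[k] · e^(2πikn/8)

Computing each x[n]:
x[0] = 3
x[1] = 3
x[2] = -1
x[3] = -3
x[4] = -1
x[5] = 1
x[6] = 1
x[7] = 1

x = [3, 3, -1, -3, -1, 1, 1, 1]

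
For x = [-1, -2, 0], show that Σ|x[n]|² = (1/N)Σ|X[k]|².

Time domain:
Σ|x[n]|² = |-1|² + |-2|² + |0|² = 5.0000

Frequency domain:
(1/3)Σ|X[k]|² = (1/3)(|-3|² + |1.7321i|² + |-1.7321i|²) = (1/3)·15.0000 = 5.0000

Both sides agree, confirming Parseval's theorem.

Σ|x[n]|² = (1/N)Σ|X[k]|² = 5.0000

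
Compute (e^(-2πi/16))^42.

Since ω_16^16 = 1, powers reduce modulo 16.
42 mod 16 = 10
So ω_16^42 = ω_16^10 = e^(-2πi·10/16)

ω_16^42 = ω_16^10 = -0.7071+0.7071i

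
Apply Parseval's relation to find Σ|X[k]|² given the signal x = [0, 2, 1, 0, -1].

Parseval: Σ|x[n]|² = (1/N)Σ|X[k]|², so Σ|X[k]|² = N·Σ|x[n]|² = 5·6.0000

Σ|X[k]|² = N·Σ|x[n]|² = 5·6.0000 = 30.0000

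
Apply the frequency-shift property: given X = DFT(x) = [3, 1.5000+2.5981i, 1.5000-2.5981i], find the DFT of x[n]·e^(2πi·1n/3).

Modulation property: DFT(ω_3^(-1n)·x[n]) = X[(k-1) mod 3], so circularly shift X by 1 positions.

X[k-1] = [1.5000-2.5981i, 3, 1.5000+2.5981i]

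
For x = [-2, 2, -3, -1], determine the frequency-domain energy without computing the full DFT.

Parseval: Σ|x[n]|² = (1/N)Σ|X[k]|², so Σ|X[k]|² = N·Σ|x[n]|² = 4·18.0000

Σ|X[k]|² = N·Σ|x[n]|² = 4·18.0000 = 72.0000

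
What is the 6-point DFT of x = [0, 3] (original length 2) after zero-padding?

Original 2-point DFT: [3, -3]
Zero-padded 6-point DFT provides frequency interpolation.

DFT_6([x, 0, ...]) = [3, 1.5000-2.5981i, -1.5000-2.5981i, -3, -1.5000+2.5981i, 1.5000+2.5981i]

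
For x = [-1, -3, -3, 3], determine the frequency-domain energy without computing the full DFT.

Parseval: Σ|x[n]|² = (1/N)Σ|X[k]|², so Σ|X[k]|² = N·Σ|x[n]|² = 4·28.0000

Σ|X[k]|² = N·Σ|x[n]|² = 4·28.0000 = 112.0000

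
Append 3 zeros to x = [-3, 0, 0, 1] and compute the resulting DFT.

Original 4-point DFT: [-2, -3+1i, -4, -3-1i]
Zero-padded 7-point DFT provides frequency interpolation.

DFT_7([x, 0, ...]) = [-2, -3.9010-0.4339i, -2.3765+0.7818i, -3.2225-0.9749i, -3.2225+0.9749i, -2.3765-0.7818i, -3.9010+0.4339i]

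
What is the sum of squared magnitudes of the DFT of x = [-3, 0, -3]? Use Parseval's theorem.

Parseval: Σ|x[n]|² = (1/N)Σ|X[k]|², so Σ|X[k]|² = N·Σ|x[n]|² = 3·18.0000

Σ|X[k]|² = N·Σ|x[n]|² = 3·18.0000 = 54.0000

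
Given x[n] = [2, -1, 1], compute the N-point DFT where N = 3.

X[k] = Σ(n=0 to 2) x[n] · ω_3^(nk)
where ω_3 = e^(-2πi/3)

Computing each X[k]:
X[0] = 2
X[1] = 2.0000+1.7321i
X[2] = 2.0000-1.7321i

X = [2, 2.0000+1.7321i, 2.0000-1.7321i]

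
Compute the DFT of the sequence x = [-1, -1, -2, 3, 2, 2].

X[k] = Σ(n=0 to 5) x[n] · ω_6^(nk)
where ω_6 = e^(-2πi/6)

Computing each X[k]:
X[0] = 3
X[1] = -3.5000+6.0622i
X[2] = 1.5000-0.8660i
X[3] = -5
X[4] = 1.5000+0.8660i
X[5] = -3.5000-6.0622i

X = [3, -3.5000+6.0622i, 1.5000-0.8660i, -5, 1.5000+0.8660i, -3.5000-6.0622i]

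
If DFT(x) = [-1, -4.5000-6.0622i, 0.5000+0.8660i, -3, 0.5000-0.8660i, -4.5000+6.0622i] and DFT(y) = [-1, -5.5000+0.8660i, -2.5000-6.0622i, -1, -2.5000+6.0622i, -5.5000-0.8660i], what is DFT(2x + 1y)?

By linearity: DFT(2x + 1y) = 2·DFT(x) + 1·DFT(y)
= 2·[-1, -4.5000-6.0622i, 0.5000+0.8660i, -3, 0.5000-0.8660i, -4.5000+6.0622i] + 1·[-1, -5.5000+0.8660i, -2.5000-6.0622i, -1, -2.5000+6.0622i, -5.5000-0.8660i]

Computing element-wise:
Z[0] = 2·(-1) + 1·(-1) = -3
Z[1] = 2·(-4.5000-6.0622i) + 1·(-5.5000+0.8660i) = -14.5000-11.2584i
Z[2] = 2·(0.5000+0.8660i) + 1·(-2.5000-6.0622i) = -1.5000-4.3302i
Z[3] = 2·(-3) + 1·(-1) = -7
Z[4] = 2·(0.5000-0.8660i) + 1·(-2.5000+6.0622i) = -1.5000+4.3302i
Z[5] = 2·(-4.5000+6.0622i) + 1·(-5.5000-0.8660i) = -14.5000+11.2584i

DFT(2x + 1y) = 2·X + 1·Y = [-3, -14.5000-11.2584i, -1.5000-4.3302i, -7, -1.5000+4.3302i, -14.5000+11.2584i]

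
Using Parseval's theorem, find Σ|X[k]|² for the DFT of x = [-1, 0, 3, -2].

Parseval: Σ|x[n]|² = (1/N)Σ|X[k]|², so Σ|X[k]|² = N·Σ|x[n]|² = 4·14.0000

Σ|X[k]|² = N·Σ|x[n]|² = 4·14.0000 = 56.0000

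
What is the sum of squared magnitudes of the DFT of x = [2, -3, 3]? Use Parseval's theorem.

Parseval: Σ|x[n]|² = (1/N)Σ|X[k]|², so Σ|X[k]|² = N·Σ|x[n]|² = 3·22.0000

Σ|X[k]|² = N·Σ|x[n]|² = 3·22.0000 = 66.0000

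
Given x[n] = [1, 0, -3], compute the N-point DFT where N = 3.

X[k] = Σ(n=0 to 2) x[n] · ω_3^(nk)
where ω_3 = e^(-2πi/3)

Computing each X[k]:
X[0] = -2
X[1] = 2.5000-2.5981i
X[2] = 2.5000+2.5981i

X = [-2, 2.5000-2.5981i, 2.5000+2.5981i]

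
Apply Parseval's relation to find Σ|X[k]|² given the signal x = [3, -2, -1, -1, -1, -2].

Parseval: Σ|x[n]|² = (1/N)Σ|X[k]|², so Σ|X[k]|² = N·Σ|x[n]|² = 6·20.0000

Σ|X[k]|² = N·Σ|x[n]|² = 6·20.0000 = 120.0000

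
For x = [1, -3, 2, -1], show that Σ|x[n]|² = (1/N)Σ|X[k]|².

Time domain:
Σ|x[n]|² = |1|² + |-3|² + |2|² + |-1|² = 15.0000

Frequency domain:
(1/4)Σ|X[k]|² = (1/4)(|-1|² + |-1+2i|² + |7|² + |-1-2i|²) = (1/4)·60.0000 = 15.0000

Both sides agree, confirming Parseval's theorem.

Σ|x[n]|² = (1/N)Σ|X[k]|² = 15.0000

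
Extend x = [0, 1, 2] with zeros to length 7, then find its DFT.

Original 3-point DFT: [3, -1.5000+0.8660i, -1.5000-0.8660i]
Zero-padded 7-point DFT provides frequency interpolation.

DFT_7([x, 0, ...]) = [3, 0.1784-2.7317i, -2.0245-0.1072i, 0.3460+1.1298i, 0.3460-1.1298i, -2.0245+0.1072i, 0.1784+2.7317i]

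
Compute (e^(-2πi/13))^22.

Since ω_13^13 = 1, powers reduce modulo 13.
22 mod 13 = 9
So ω_13^22 = ω_13^9 = e^(-2πi·9/13)

ω_13^22 = ω_13^9 = -0.3546+0.9350i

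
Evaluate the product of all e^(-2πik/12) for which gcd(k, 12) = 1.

The primitive 12th roots of unity are ω_12^k for k coprime to 12: k ∈ {1, 5, 7, 11}
Their product equals the constant term of the cyclotomic polynomial Φ_12(x) up to sign.
For n ≥ 3, the product of all primitive nth roots of unity is 1. (For n=1 it is 1; for n=2 it is -1.)

1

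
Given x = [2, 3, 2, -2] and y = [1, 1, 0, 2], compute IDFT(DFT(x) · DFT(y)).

(x ⊛ y)[n] = Σ(m=0 to 3) x[m] · y[(n-m) mod 4]

Computing each output sample:
(x ⊛ y)[0] = 6
(x ⊛ y)[1] = 9
(x ⊛ y)[2] = 1
(x ⊛ y)[3] = 4

x ⊛ y = [6, 9, 1, 4]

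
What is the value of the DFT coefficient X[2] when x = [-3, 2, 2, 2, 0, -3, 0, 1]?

X[2] = Σ(n=0 to 7) x[n] · ω_8^(2n) where ω_8 = e^(-2πi/8)
= (-3)·ω_8^0 + (2)·ω_8^2 + (2)·ω_8^4 + (2)·ω_8^6 + (0)·ω_8^8 + (-3)·ω_8^10 + (0)·ω_8^12 + (1)·ω_8^14

X[2] = -5+4i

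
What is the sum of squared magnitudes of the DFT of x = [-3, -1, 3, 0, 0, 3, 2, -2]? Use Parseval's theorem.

Parseval: Σ|x[n]|² = (1/N)Σ|X[k]|², so Σ|X[k]|² = N·Σ|x[n]|² = 8·36.0000

Σ|X[k]|² = N·Σ|x[n]|² = 8·36.0000 = 288.0000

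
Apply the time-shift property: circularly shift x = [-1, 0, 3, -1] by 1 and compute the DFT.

Time shift by 1: X_shifted[k] = ω_4^(1k) · X[k]
Shifted x = [-1, -1, 0, 3]

DFT(x[n-1]) = [1, -1+4i, -3, -1-4i]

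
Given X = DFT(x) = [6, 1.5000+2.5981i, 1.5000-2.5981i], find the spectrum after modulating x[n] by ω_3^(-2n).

Modulation property: DFT(ω_3^(-2n)·x[n]) = X[(k-2) mod 3], so circularly shift X by 2 positions.

X[k-2] = [1.5000+2.5981i, 1.5000-2.5981i, 6]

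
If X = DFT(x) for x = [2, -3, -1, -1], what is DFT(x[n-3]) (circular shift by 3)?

Time shift by 3: X_shifted[k] = ω_4^(3k) · X[k]
Shifted x = [-3, -1, -1, 2]

DFT(x[n-3]) = [-3, -2+3i, -5, -2-3i]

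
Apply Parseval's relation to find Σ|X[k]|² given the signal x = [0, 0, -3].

Parseval: Σ|x[n]|² = (1/N)Σ|X[k]|², so Σ|X[k]|² = N·Σ|x[n]|² = 3·9.0000

Σ|X[k]|² = N·Σ|x[n]|² = 3·9.0000 = 27.0000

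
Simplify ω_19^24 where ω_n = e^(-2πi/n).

Since ω_19^19 = 1, powers reduce modulo 19.
24 mod 19 = 5
So ω_19^24 = ω_19^5 = e^(-2πi·5/19)

ω_19^24 = ω_19^5 = -0.0826-0.9966i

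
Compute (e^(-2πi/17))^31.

Since ω_17^17 = 1, powers reduce modulo 17.
31 mod 17 = 14
So ω_17^31 = ω_17^14 = e^(-2πi·14/17)

ω_17^31 = ω_17^14 = 0.4457+0.8952i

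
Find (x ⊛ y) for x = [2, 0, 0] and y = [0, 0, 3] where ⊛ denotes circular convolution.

(x ⊛ y)[n] = Σ(m=0 to 2) x[m] · y[(n-m) mod 3]

Computing each output sample:
(x ⊛ y)[0] = 0
(x ⊛ y)[1] = 0
(x ⊛ y)[2] = 6

x ⊛ y = [0, 0, 6]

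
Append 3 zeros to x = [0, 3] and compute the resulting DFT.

Original 2-point DFT: [3, -3]
Zero-padded 5-point DFT provides frequency interpolation.

DFT_5([x, 0, ...]) = [3, 0.9271-2.8532i, -2.4271-1.7634i, -2.4271+1.7634i, 0.9271+2.8532i]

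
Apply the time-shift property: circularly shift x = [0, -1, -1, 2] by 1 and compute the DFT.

Time shift by 1: X_shifted[k] = ω_4^(1k) · X[k]
Shifted x = [2, 0, -1, -1]

DFT(x[n-1]) = [0, 3-1i, 2, 3+1i]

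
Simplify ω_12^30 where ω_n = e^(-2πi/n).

Since ω_12^12 = 1, powers reduce modulo 12.
30 mod 12 = 6
So ω_12^30 = ω_12^6 = e^(-2πi·6/12)

ω_12^30 = ω_12^6 = -1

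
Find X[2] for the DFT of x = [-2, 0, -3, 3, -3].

X[2] = Σ(n=0 to 4) x[n] · ω_5^(2n) where ω_5 = e^(-2πi/5)
= (-2)·ω_5^0 + (0)·ω_5^2 + (-3)·ω_5^4 + (3)·ω_5^6 + (-3)·ω_5^8

X[2] = 0.4271-7.4697i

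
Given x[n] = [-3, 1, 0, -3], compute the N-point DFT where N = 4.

X[k] = Σ(n=0 to 3) x[n] · ω_4^(nk)
where ω_4 = e^(-2πi/4)

Computing each X[k]:
X[0] = -5
X[1] = -3-4i
X[2] = -1
X[3] = -3+4i

X = [-5, -3-4i, -1, -3+4i]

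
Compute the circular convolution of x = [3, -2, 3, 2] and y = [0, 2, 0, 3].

(x ⊛ y)[n] = Σ(m=0 to 3) x[m] · y[(n-m) mod 4]

Computing each output sample:
(x ⊛ y)[0] = -2
(x ⊛ y)[1] = 15
(x ⊛ y)[2] = 2
(x ⊛ y)[3] = 15

x ⊛ y = [-2, 15, 2, 15]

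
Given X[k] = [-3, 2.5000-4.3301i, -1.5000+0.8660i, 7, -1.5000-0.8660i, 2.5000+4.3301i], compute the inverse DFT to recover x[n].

x[n] = (1/6) Σ(k=0 to 5) X[k] · e^(2πikn/6)

Computing each x[n]:
x[0] = 1
x[1] = 0
x[2] = 2
x[3] = -3
x[4] = -1
x[5] = -2

x = [1, 0, 2, -3, -1, -2]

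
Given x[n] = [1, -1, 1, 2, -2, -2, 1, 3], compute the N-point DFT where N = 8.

X[k] = Σ(n=0 to 7) x[n] · ω_8^(nk)
where ω_8 = e^(-2πi/8)

Computing each X[k]:
X[0] = 3
X[1] = 4.4142
X[2] = -3+8i
X[3] = 1.5858
X[4] = -1
X[5] = 1.5858
X[6] = -3-8i
X[7] = 4.4142

X = [3, 4.4142, -3+8i, 1.5858, -1, 1.5858, -3-8i, 4.4142]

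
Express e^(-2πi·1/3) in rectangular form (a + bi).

ω_3^1 = e^(-2πi·1/3)
= cos(-2π·1/3) + i·sin(-2π·1/3)
= cos(-2π/3) + i·sin(-2π/3)

ω_3^1 = cos(-2π/3) + i·sin(-2π/3) = -0.5000-0.8660i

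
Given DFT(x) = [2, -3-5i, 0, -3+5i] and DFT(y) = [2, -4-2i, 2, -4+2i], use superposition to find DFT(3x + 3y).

By linearity: DFT(3x + 3y) = 3·DFT(x) + 3·DFT(y)
= 3·[2, -3-5i, 0, -3+5i] + 3·[2, -4-2i, 2, -4+2i]

Computing element-wise:
Z[0] = 3·(2) + 3·(2) = 12
Z[1] = 3·(-3-5i) + 3·(-4-2i) = -21-21i
Z[2] = 3·(0) + 3·(2) = 6
Z[3] = 3·(-3+5i) + 3·(-4+2i) = -21+21i

DFT(3x + 3y) = 3·X + 3·Y = [12, -21-21i, 6, -21+21i]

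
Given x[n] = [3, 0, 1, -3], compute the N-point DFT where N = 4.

X[k] = Σ(n=0 to 3) x[n] · ω_4^(nk)
where ω_4 = e^(-2πi/4)

Computing each X[k]:
X[0] = 1
X[1] = 2-3i
X[2] = 7
X[3] = 2+3i

X = [1, 2-3i, 7, 2+3i]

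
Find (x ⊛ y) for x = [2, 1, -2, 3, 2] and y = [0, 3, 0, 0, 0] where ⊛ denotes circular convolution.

(x ⊛ y)[n] = Σ(m=0 to 4) x[m] · y[(n-m) mod 5]

Computing each output sample:
(x ⊛ y)[0] = 6
(x ⊛ y)[1] = 6
(x ⊛ y)[2] = 3
(x ⊛ y)[3] = -6
(x ⊛ y)[4] = 9

x ⊛ y = [6, 6, 3, -6, 9]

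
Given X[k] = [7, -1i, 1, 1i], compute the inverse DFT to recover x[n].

x[n] = (1/4) Σ(k=0 to 3) X[k] · e^(2πikn/4)

Computing each x[n]:
x[0] = 2
x[1] = 2
x[2] = 2
x[3] = 1

x = [2, 2, 2, 1]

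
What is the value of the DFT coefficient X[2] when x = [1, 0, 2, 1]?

X[2] = Σ(n=0 to 3) x[n] · ω_4^(2n) where ω_4 = e^(-2πi/4)
= (1)·ω_4^0 + (0)·ω_4^2 + (2)·ω_4^4 + (1)·ω_4^6

X[2] = 2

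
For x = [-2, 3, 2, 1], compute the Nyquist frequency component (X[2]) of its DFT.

X[2] = Σ(n=0 to 3) x[n] · ω_4^(2n) where ω_4 = e^(-2πi/4)
= (-2)·ω_4^0 + (3)·ω_4^2 + (2)·ω_4^4 + (1)·ω_4^6

X[2] = -4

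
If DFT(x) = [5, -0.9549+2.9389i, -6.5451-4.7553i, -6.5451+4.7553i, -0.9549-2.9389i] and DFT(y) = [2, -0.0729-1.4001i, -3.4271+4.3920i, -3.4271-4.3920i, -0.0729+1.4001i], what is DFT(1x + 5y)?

By linearity: DFT(1x + 5y) = 1·DFT(x) + 5·DFT(y)
= 1·[5, -0.9549+2.9389i, -6.5451-4.7553i, -6.5451+4.7553i, -0.9549-2.9389i] + 5·[2, -0.0729-1.4001i, -3.4271+4.3920i, -3.4271-4.3920i, -0.0729+1.4001i]

Computing element-wise:
Z[0] = 1·(5) + 5·(2) = 15
Z[1] = 1·(-0.9549+2.9389i) + 5·(-0.0729-1.4001i) = -1.3194-4.0616i
Z[2] = 1·(-6.5451-4.7553i) + 5·(-3.4271+4.3920i) = -23.6806+17.2047i
Z[3] = 1·(-6.5451+4.7553i) + 5·(-3.4271-4.3920i) = -23.6806-17.2047i
Z[4] = 1·(-0.9549-2.9389i) + 5·(-0.0729+1.4001i) = -1.3194+4.0616i

DFT(1x + 5y) = 1·X + 5·Y = [15, -1.3194-4.0616i, -23.6806+17.2047i, -23.6806-17.2047i, -1.3194+4.0616i]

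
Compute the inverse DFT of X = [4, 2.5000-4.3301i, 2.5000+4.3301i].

x[n] = (1/3) Σ(k=0 to 2) X[k] · e^(2πikn/3)

Computing each x[n]:
x[0] = 3
x[1] = 3
x[2] = -2

x = [3, 3, -2]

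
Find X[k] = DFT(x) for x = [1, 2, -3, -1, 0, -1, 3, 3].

X[k] = Σ(n=0 to 7) x[n] · ω_8^(nk)
where ω_8 = e^(-2πi/8)

Computing each X[k]:
X[0] = 4
X[1] = 5.9497+6.7071i
X[2] = 1+1i
X[3] = -3.9497-5.2929i
X[4] = -2
X[5] = -3.9497+5.2929i
X[6] = 1-1i
X[7] = 5.9497-6.7071i

X = [4, 5.9497+6.7071i, 1+1i, -3.9497-5.2929i, -2, -3.9497+5.2929i, 1-1i, 5.9497-6.7071i]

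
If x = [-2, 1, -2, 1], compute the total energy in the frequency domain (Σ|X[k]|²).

Parseval: Σ|x[n]|² = (1/N)Σ|X[k]|², so Σ|X[k]|² = N·Σ|x[n]|² = 4·10.0000

Σ|X[k]|² = N·Σ|x[n]|² = 4·10.0000 = 40.0000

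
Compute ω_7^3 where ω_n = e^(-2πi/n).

ω_7^3 = e^(-2πi·3/7)
= cos(-2π·3/7) + i·sin(-2π·3/7)
= cos(-6π/7) + i·sin(-6π/7)

ω_7^3 = cos(-6π/7) + i·sin(-6π/7) = -0.9010-0.4339i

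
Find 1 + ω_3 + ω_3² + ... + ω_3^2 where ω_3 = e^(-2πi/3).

Sum of all nth roots of unity equals 0 for n > 1 (geometric series with r ≠ 1).

0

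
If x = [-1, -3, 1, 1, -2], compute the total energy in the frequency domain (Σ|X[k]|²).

Parseval: Σ|x[n]|² = (1/N)Σ|X[k]|², so Σ|X[k]|² = N·Σ|x[n]|² = 5·16.0000

Σ|X[k]|² = N·Σ|x[n]|² = 5·16.0000 = 80.0000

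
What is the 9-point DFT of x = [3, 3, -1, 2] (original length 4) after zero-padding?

Original 4-point DFT: [7, 4-1i, -3, 4+1i]
Zero-padded 9-point DFT provides frequency interpolation.

DFT_9([x, 0, ...]) = [7, 4.1245-2.6756i, 3.4606-0.8804i, 4.0000-3.4641i, -1.5851-3.4009i, -1.5851+3.4009i, 4.0000+3.4641i, 3.4606+0.8804i, 4.1245+2.6756i]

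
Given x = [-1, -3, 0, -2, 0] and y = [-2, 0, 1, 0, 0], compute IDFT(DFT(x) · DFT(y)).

(x ⊛ y)[n] = Σ(m=0 to 4) x[m] · y[(n-m) mod 5]

Computing each output sample:
(x ⊛ y)[0] = 0
(x ⊛ y)[1] = 6
(x ⊛ y)[2] = -1
(x ⊛ y)[3] = 1
(x ⊛ y)[4] = 0

x ⊛ y = [0, 6, -1, 1, 0]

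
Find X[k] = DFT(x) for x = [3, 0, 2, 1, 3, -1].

X[k] = Σ(n=0 to 5) x[n] · ω_6^(nk)
where ω_6 = e^(-2πi/6)

Computing each X[k]:
X[0] = 8
X[1] = -1
X[2] = 2.0000-1.7321i
X[3] = 8
X[4] = 2.0000+1.7321i
X[5] = -1

X = [8, -1, 2.0000-1.7321i, 8, 2.0000+1.7321i, -1]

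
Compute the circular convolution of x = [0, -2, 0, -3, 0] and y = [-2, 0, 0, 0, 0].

(x ⊛ y)[n] = Σ(m=0 to 4) x[m] · y[(n-m) mod 5]

Computing each output sample:
(x ⊛ y)[0] = 0
(x ⊛ y)[1] = 4
(x ⊛ y)[2] = 0
(x ⊛ y)[3] = 6
(x ⊛ y)[4] = 0

x ⊛ y = [0, 4, 0, 6, 0]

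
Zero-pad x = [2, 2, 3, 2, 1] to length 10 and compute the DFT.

Original 5-point DFT: [10, -1.1180-1.5388i, 1.1180+0.3633i, 1.1180-0.3633i, -1.1180+1.5388i]
Zero-padded 10-point DFT provides frequency interpolation.

DFT_10([x, 0, ...]) = [10, 3.1180-6.5186i, -1.1180-1.5388i, 0.8820+0.0858i, 1.1180+0.3633i, 2, 1.1180-0.3633i, 0.8820-0.0858i, -1.1180+1.5388i, 3.1180+6.5186i]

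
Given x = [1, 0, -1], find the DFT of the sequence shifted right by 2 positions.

Time shift by 2: X_shifted[k] = ω_3^(2k) · X[k]
Shifted x = [0, -1, 1]

DFT(x[n-2]) = [0, 1.7321i, -1.7321i]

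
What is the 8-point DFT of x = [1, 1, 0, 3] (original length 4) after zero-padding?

Original 4-point DFT: [5, 1+2i, -3, 1-2i]
Zero-padded 8-point DFT provides frequency interpolation.

DFT_8([x, 0, ...]) = [5, -0.4142-2.8284i, 1+2i, 2.4142-2.8284i, -3, 2.4142+2.8284i, 1-2i, -0.4142+2.8284i]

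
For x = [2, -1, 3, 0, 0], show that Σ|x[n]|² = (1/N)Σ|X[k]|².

Time domain:
Σ|x[n]|² = |2|² + |-1|² + |3|² + |0|² + |0|² = 14.0000

Frequency domain:
(1/5)Σ|X[k]|² = (1/5)(|4|² + |-0.7361-0.8123i|² + |3.7361+3.4410i|² + |3.7361-3.4410i|² + |-0.7361+0.8123i|²) = (1/5)·70.0000 = 14.0000

Both sides agree, confirming Parseval's theorem.

Σ|x[n]|² = (1/N)Σ|X[k]|² = 14.0000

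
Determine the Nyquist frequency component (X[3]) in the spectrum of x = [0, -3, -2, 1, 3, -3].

X[3] = Σ(n=0 to 5) x[n] · ω_6^(3n) where ω_6 = e^(-2πi/6)
= (0)·ω_6^0 + (-3)·ω_6^3 + (-2)·ω_6^6 + (1)·ω_6^9 + (3)·ω_6^12 + (-3)·ω_6^15

X[3] = 6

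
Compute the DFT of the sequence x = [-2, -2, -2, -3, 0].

X[k] = Σ(n=0 to 4) x[n] · ω_5^(nk)
where ω_5 = e^(-2πi/5)

Computing each X[k]:
X[0] = -9
X[1] = 1.4271+1.3143i
X[2] = -1.9271+2.1266i
X[3] = -1.9271-2.1266i
X[4] = 1.4271-1.3143i

X = [-9, 1.4271+1.3143i, -1.9271+2.1266i, -1.9271-2.1266i, 1.4271-1.3143i]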